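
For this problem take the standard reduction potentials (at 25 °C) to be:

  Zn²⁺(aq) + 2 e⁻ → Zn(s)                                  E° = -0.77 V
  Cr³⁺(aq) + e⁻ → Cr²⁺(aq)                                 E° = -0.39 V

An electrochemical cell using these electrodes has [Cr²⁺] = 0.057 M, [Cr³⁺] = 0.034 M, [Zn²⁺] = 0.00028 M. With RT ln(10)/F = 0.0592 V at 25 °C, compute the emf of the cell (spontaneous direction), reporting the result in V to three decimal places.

Cr³⁺/Cr²⁺ is the cathode (higher E°), Zn²⁺/Zn the anode: E°cell = -0.39 − (-0.77) = +0.38 V, n = 2.
Overall: 2 Cr³⁺(aq) + Zn(s) → 2 Cr²⁺(aq) + Zn²⁺(aq)
Q = [Cr²⁺]^2·[Zn²⁺] / ([Cr³⁺]^2); log Q = -3.104.
E = E° − (0.0592/n) log Q = +0.38 − (0.0592/2)(-3.104) = +0.472 V.

+0.472 V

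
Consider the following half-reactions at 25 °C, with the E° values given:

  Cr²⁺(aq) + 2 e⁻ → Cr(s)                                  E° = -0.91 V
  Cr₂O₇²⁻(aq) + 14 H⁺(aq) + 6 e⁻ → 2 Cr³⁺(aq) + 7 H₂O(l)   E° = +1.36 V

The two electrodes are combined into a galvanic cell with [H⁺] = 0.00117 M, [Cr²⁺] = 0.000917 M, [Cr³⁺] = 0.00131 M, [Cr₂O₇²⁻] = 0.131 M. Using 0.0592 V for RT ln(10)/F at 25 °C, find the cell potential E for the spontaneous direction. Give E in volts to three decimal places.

Cr₂O₇²⁻/Cr³⁺ is the cathode (higher E°), Cr²⁺/Cr the anode: E°cell = +1.36 − (-0.91) = +2.27 V, n = 6.
Overall: Cr₂O₇²⁻(aq) + 14 H⁺(aq) + 3 Cr(s) → 2 Cr³⁺(aq) + 7 H₂O(l) + 3 Cr²⁺(aq)
Q = [Cr³⁺]^2·[Cr²⁺]^3 / ([Cr₂O₇²⁻]·[H⁺]^14); log Q = 27.050.
E = E° − (0.0592/n) log Q = +2.27 − (0.0592/6)(27.050) = +2.003 V.

+2.003 V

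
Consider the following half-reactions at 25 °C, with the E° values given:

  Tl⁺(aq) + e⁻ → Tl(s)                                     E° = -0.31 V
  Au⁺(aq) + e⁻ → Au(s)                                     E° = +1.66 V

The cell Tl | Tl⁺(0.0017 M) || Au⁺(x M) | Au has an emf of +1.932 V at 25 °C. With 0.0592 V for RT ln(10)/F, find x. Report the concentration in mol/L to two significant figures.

Au⁺/Au is the cathode, Tl⁺/Tl the anode: E°cell = +1.97 V, n = 1.
Overall reaction: Au⁺(aq) + Tl(s) → Au(s) + Tl⁺(aq); Q = [Tl⁺]^1/[Au⁺]^1.
From E = E° − (0.0592/n) log Q: log Q = (E° − E)·n/0.0592 = (+1.97 − (+1.932))·1/0.0592 = 0.6419.
So 1·log[Au⁺] = 1·log(0.0017) − log Q = -2.7696 − (0.6419) = -3.4115; [Au⁺] = 10^(-3.4115) ≈ 0.00039 M.

0.00039 M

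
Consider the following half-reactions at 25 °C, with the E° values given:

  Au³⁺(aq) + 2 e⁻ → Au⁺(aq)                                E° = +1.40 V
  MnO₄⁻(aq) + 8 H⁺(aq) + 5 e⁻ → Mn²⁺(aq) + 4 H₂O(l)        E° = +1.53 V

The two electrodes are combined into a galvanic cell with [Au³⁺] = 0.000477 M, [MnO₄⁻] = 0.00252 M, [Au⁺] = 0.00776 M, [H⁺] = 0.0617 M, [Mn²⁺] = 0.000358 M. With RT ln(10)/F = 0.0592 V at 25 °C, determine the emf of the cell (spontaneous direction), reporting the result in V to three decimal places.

+0.061 V

MnO₄⁻/Mn²⁺ is the cathode (higher E°), Au³⁺/Au⁺ the anode: E°cell = +1.53 − (+1.40) = +0.13 V, n = 10.
Overall: 2 MnO₄⁻(aq) + 16 H⁺(aq) + 5 Au⁺(aq) → 2 Mn²⁺(aq) + 8 H₂O(l) + 5 Au³⁺(aq)
Q = [Mn²⁺]^2·[Au³⁺]^5 / ([MnO₄⁻]^2·[H⁺]^16·[Au⁺]^5); log Q = 11.604.
E = E° − (0.0592/n) log Q = +0.13 − (0.0592/10)(11.604) = +0.061 V.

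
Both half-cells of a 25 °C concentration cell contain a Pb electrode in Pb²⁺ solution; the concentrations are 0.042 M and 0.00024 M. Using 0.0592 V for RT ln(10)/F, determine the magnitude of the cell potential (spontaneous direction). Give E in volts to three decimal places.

+0.066 V

For a concentration cell E°cell = 0. The 0.042 M side is the cathode (reduction is favoured where [Pb²⁺] is higher).
With n = 2, E = −(0.0592/2) log([Pb²⁺]ₐₙ/[Pb²⁺]꜀ₐₜ) = −(0.0592/2) log(0.00024/0.042) = −(0.0592/2)(-2.243) = +0.066 V.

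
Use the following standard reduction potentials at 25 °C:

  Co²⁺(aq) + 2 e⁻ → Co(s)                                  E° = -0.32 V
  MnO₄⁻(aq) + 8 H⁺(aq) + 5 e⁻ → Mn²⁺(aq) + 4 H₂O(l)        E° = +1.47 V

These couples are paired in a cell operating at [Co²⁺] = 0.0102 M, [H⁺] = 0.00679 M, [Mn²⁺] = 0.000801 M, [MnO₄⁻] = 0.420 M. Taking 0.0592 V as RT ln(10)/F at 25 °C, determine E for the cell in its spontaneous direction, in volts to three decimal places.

MnO₄⁻/Mn²⁺ is the cathode (higher E°), Co²⁺/Co the anode: E°cell = +1.47 − (-0.32) = +1.79 V, n = 10.
Overall: 2 MnO₄⁻(aq) + 16 H⁺(aq) + 5 Co(s) → 2 Mn²⁺(aq) + 8 H₂O(l) + 5 Co²⁺(aq)
Q = [Mn²⁺]^2·[Co²⁺]^5 / ([MnO₄⁻]^2·[H⁺]^16); log Q = 19.294.
E = E° − (0.0592/n) log Q = +1.79 − (0.0592/10)(19.294) = +1.676 V.

+1.676 V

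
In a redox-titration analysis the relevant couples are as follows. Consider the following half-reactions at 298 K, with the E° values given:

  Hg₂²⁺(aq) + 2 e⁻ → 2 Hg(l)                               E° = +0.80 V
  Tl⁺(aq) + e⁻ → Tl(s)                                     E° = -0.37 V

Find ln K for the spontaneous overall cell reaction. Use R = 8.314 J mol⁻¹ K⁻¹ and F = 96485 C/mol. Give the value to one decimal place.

91.1

Cathode: Hg₂²⁺/Hg; anode: Tl⁺/Tl. E°cell = (+0.80) − (-0.37) = +1.17 V, with n = 2.
ΔG° = −nFE° = −RT ln K, so ln K = nFE°/(RT) = (2)(96485)(+1.17) / ((8.314)(298)) = 91.127.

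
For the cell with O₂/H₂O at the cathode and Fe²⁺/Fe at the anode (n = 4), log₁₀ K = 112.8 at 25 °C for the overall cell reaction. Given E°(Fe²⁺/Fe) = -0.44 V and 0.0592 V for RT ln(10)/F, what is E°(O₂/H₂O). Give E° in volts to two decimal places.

+1.23 V

E°cell = (0.0592/n)·log K = (0.0592/4)(112.8) = +1.669 V.
Since O₂/H₂O is the cathode and Fe²⁺/Fe the anode, E°cell = E°(O₂/H₂O) − E°(Fe²⁺/Fe).
So E°(O₂/H₂O) = E°cell + E°(Fe²⁺/Fe) = +1.669 + (-0.44) = +1.23 V.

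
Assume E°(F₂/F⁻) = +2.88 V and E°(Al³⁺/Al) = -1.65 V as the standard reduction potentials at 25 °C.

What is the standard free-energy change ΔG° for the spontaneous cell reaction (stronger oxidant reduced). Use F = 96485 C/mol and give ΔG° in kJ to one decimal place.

F₂/F⁻ (E° = +2.88 V) is the cathode; Al³⁺/Al (E° = -1.65 V) is the anode, so E°cell = +4.53 V.
Balancing electrons gives n = 6 (lcm of 2 and 3).
ΔG° = −nFE° = −(6)(96485)(+4.53) = -2,622,462 J = -2622.5 kJ.

-2622.5 kJ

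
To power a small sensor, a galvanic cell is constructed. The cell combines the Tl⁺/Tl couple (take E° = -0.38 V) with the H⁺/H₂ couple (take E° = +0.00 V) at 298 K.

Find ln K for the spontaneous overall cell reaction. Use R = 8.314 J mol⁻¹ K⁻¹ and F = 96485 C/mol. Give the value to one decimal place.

29.6

Cathode: H⁺/H₂; anode: Tl⁺/Tl. E°cell = (+0.00) − (-0.38) = +0.38 V, with n = 2.
ΔG° = −nFE° = −RT ln K, so ln K = nFE°/(RT) = (2)(96485)(+0.38) / ((8.314)(298)) = 29.597.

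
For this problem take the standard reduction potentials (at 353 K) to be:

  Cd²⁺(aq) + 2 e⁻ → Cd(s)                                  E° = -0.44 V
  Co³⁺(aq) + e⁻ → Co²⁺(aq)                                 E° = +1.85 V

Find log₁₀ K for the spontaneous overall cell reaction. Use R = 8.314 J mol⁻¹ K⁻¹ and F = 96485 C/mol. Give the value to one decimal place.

Cathode: Co³⁺/Co²⁺; anode: Cd²⁺/Cd. E°cell = (+1.85) − (-0.44) = +2.29 V, with n = 2.
ΔG° = −nFE° = −RT ln K, so ln K = nFE°/(RT) = (2)(96485)(+2.29) / ((8.314)(353)) = 150.571.
log₁₀ K = 150.571 / ln 10 = 65.4.

65.4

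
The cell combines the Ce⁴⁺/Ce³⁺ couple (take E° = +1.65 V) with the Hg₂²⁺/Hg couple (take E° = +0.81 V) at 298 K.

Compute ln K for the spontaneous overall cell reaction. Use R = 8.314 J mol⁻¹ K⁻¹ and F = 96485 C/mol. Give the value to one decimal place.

Cathode: Ce⁴⁺/Ce³⁺; anode: Hg₂²⁺/Hg. E°cell = (+1.65) − (+0.81) = +0.84 V, with n = 2.
ΔG° = −nFE° = −RT ln K, so ln K = nFE°/(RT) = (2)(96485)(+0.84) / ((8.314)(298)) = 65.425.

65.4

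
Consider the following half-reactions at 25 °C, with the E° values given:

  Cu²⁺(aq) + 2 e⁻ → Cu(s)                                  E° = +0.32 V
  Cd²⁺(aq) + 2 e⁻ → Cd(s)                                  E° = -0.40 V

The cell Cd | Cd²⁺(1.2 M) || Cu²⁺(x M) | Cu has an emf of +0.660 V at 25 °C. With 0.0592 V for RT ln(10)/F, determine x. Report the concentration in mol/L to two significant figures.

0.011 M

Cu²⁺/Cu is the cathode, Cd²⁺/Cd the anode: E°cell = +0.72 V, n = 2.
Overall reaction: Cu²⁺(aq) + Cd(s) → Cu(s) + Cd²⁺(aq); Q = [Cd²⁺]^1/[Cu²⁺]^1.
From E = E° − (0.0592/n) log Q: log Q = (E° − E)·n/0.0592 = (+0.72 − (+0.660))·2/0.0592 = 2.0270.
So 1·log[Cu²⁺] = 1·log(1.2) − log Q = 0.0792 − (2.0270) = -1.9478; [Cu²⁺] = 10^(-1.9478) ≈ 0.011 M.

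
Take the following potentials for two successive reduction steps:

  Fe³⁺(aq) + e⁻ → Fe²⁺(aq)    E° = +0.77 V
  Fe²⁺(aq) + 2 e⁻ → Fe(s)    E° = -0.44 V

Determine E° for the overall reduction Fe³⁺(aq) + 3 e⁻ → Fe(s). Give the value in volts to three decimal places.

Standard free energies of sequential steps add: ΔG°₃ = ΔG°₁ + ΔG°₂, so n₃E°₃ = n₁E°₁ + n₂E°₂.
E°₃ = (1×+0.77 + 2×-0.44) / 3 = (-0.110) / 3 = -0.037 V.
E° values themselves are not directly additive — weighting by electron count is essential.

-0.037 V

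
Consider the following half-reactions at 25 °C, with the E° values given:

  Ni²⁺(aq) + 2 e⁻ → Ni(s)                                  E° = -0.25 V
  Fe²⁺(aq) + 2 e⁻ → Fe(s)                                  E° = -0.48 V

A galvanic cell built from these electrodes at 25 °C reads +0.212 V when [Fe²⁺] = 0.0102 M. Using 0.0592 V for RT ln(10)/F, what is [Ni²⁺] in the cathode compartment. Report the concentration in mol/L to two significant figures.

Ni²⁺/Ni is the cathode, Fe²⁺/Fe the anode: E°cell = +0.23 V, n = 2.
Overall reaction: Ni²⁺(aq) + Fe(s) → Ni(s) + Fe²⁺(aq); Q = [Fe²⁺]^1/[Ni²⁺]^1.
From E = E° − (0.0592/n) log Q: log Q = (E° − E)·n/0.0592 = (+0.23 − (+0.212))·2/0.0592 = 0.6081.
So 1·log[Ni²⁺] = 1·log(0.0102) − log Q = -1.9914 − (0.6081) = -2.5995; [Ni²⁺] = 10^(-2.5995) ≈ 0.0025 M.

0.0025 M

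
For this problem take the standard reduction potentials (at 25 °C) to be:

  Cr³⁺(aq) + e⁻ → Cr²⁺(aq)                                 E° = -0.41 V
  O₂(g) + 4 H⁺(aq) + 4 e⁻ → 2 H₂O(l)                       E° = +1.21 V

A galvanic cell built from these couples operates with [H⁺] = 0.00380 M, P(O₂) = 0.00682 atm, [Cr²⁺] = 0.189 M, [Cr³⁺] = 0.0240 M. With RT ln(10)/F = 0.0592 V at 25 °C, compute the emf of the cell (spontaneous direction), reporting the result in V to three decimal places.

O₂/H₂O is the cathode (higher E°), Cr³⁺/Cr²⁺ the anode: E°cell = +1.21 − (-0.41) = +1.62 V, n = 4.
Overall: O₂(g) + 4 H⁺(aq) + 4 Cr²⁺(aq) → 2 H₂O(l) + 4 Cr³⁺(aq)
Q = [Cr³⁺]^4 / (P(O₂)·[H⁺]^4·[Cr²⁺]^4); log Q = 8.262.
E = E° − (0.0592/n) log Q = +1.62 − (0.0592/4)(8.262) = +1.498 V.

+1.498 V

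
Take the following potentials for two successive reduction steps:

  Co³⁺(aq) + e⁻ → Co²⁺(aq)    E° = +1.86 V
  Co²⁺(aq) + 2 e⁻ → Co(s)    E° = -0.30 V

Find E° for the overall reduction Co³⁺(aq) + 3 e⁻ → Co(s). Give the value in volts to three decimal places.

+0.420 V

Since ΔG° = −nFE° is additive over sequential reductions, n₃E°₃ = n₁E°₁ + n₂E°₂.
E°₃ = (1×+1.86 + 2×-0.30) / 3 = (+1.260) / 3 = +0.420 V.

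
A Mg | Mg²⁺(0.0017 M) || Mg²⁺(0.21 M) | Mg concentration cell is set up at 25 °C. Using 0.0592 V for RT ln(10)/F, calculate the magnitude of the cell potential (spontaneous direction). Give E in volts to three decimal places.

For a concentration cell E°cell = 0. The 0.21 M side is the cathode (reduction is favoured where [Mg²⁺] is higher).
With n = 2, E = −(0.0592/2) log([Mg²⁺]ₐₙ/[Mg²⁺]꜀ₐₜ) = −(0.0592/2) log(0.0017/0.21) = −(0.0592/2)(-2.092) = +0.062 V.

+0.062 V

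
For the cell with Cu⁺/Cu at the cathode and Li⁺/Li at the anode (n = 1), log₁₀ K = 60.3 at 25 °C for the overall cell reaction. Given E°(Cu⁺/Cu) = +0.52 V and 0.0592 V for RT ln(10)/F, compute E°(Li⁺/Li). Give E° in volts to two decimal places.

-3.05 V

E°cell = (0.0592/n)·log K = (0.0592/1)(60.3) = +3.570 V.
Since Cu⁺/Cu is the cathode and Li⁺/Li the anode, E°cell = E°(Cu⁺/Cu) − E°(Li⁺/Li).
So E°(Li⁺/Li) = E°(Cu⁺/Cu) − E°cell = (+0.52) − (+3.570) = -3.05 V.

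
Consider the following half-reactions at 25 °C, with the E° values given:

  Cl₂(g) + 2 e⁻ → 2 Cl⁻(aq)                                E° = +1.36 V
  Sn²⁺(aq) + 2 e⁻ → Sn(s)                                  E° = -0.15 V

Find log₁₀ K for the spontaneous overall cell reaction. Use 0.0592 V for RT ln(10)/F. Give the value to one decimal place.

Cathode: Cl₂/Cl⁻; anode: Sn²⁺/Sn. E°cell = +1.51 V, n = 2.
log K = nE°cell / 0.0592 = (2)(+1.51) / 0.0592 = 51.0.

51.0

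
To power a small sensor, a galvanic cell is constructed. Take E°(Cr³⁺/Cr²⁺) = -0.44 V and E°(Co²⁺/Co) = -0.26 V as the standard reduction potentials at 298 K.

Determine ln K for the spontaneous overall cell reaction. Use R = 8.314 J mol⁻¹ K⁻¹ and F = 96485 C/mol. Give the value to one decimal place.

14.0

Cathode: Co²⁺/Co; anode: Cr³⁺/Cr²⁺. E°cell = (-0.26) − (-0.44) = +0.18 V, with n = 2.
ΔG° = −nFE° = −RT ln K, so ln K = nFE°/(RT) = (2)(96485)(+0.18) / ((8.314)(298)) = 14.020.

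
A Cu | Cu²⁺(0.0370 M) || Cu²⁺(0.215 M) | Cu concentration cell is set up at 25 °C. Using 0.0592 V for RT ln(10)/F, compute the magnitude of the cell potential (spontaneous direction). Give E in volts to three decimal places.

+0.023 V

For a concentration cell E°cell = 0. The 0.215 M side is the cathode (reduction is favoured where [Cu²⁺] is higher).
With n = 2, E = −(0.0592/2) log([Cu²⁺]ₐₙ/[Cu²⁺]꜀ₐₜ) = −(0.0592/2) log(0.037/0.215) = −(0.0592/2)(-0.764) = +0.023 V.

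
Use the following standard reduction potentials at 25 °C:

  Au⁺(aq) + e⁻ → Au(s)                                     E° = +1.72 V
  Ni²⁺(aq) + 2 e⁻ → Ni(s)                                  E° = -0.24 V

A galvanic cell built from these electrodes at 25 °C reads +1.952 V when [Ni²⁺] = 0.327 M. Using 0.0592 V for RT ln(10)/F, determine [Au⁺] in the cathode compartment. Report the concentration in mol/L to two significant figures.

0.42 M

Au⁺/Au is the cathode, Ni²⁺/Ni the anode: E°cell = +1.96 V, n = 2.
Overall reaction: 2 Au⁺(aq) + Ni(s) → 2 Au(s) + Ni²⁺(aq); Q = [Ni²⁺]^1/[Au⁺]^2.
From E = E° − (0.0592/n) log Q: log Q = (E° − E)·n/0.0592 = (+1.96 − (+1.952))·2/0.0592 = 0.2703.
So 2·log[Au⁺] = 1·log(0.327) − log Q = -0.4855 − (0.2703) = -0.7558; log[Au⁺] = -0.7558 / 2 = -0.3779; [Au⁺] = 10^(-0.3779) ≈ 0.42 M.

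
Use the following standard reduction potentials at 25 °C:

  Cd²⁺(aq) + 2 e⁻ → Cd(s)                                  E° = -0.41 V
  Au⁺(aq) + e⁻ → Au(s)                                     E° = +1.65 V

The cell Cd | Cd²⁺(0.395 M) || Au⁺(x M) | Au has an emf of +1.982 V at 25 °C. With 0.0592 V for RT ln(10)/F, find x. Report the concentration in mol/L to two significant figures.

Au⁺/Au is the cathode, Cd²⁺/Cd the anode: E°cell = +2.06 V, n = 2.
Overall reaction: 2 Au⁺(aq) + Cd(s) → 2 Au(s) + Cd²⁺(aq); Q = [Cd²⁺]^1/[Au⁺]^2.
From E = E° − (0.0592/n) log Q: log Q = (E° − E)·n/0.0592 = (+2.06 − (+1.982))·2/0.0592 = 2.6351.
So 2·log[Au⁺] = 1·log(0.395) − log Q = -0.4034 − (2.6351) = -3.0385; log[Au⁺] = -3.0385 / 2 = -1.5192; [Au⁺] = 10^(-1.5192) ≈ 0.030 M.

0.030 M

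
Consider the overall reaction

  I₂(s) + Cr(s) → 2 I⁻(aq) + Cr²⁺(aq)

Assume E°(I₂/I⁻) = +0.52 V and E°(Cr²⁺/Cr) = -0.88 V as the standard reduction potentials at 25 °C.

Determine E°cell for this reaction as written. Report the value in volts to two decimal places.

The I₂/I⁻ couple has the higher reduction potential, so it is the cathode; Cr²⁺/Cr is oxidised at the anode.
E°cell = E°(cathode) − E°(anode) = (+0.52) − (-0.88) = +1.40 V.

+1.40 V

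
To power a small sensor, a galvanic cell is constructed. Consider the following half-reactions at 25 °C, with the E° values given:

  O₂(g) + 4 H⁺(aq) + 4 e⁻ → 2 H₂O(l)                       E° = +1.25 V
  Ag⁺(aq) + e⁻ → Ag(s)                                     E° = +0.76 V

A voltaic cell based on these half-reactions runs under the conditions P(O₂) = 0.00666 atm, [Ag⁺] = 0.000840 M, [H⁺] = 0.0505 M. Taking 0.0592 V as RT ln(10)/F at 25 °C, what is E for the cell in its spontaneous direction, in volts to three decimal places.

+0.563 V

O₂/H₂O is the cathode (higher E°), Ag⁺/Ag the anode: E°cell = +1.25 − (+0.76) = +0.49 V, n = 4.
Overall: O₂(g) + 4 H⁺(aq) + 4 Ag(s) → 2 H₂O(l) + 4 Ag⁺(aq)
Q = [Ag⁺]^4 / (P(O₂)·[H⁺]^4); log Q = -4.940.
E = E° − (0.0592/n) log Q = +0.49 − (0.0592/4)(-4.940) = +0.563 V.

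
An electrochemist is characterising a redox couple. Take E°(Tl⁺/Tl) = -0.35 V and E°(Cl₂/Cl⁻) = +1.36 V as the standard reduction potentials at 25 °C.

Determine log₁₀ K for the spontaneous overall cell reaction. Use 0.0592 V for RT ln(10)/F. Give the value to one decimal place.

57.8

Cathode: Cl₂/Cl⁻; anode: Tl⁺/Tl. E°cell = +1.71 V, n = 2.
log K = nE°cell / 0.0592 = (2)(+1.71) / 0.0592 = 57.8.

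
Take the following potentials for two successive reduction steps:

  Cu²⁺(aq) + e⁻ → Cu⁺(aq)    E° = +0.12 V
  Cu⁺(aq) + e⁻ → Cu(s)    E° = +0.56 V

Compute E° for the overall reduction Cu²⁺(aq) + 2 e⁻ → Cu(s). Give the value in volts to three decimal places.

+0.340 V

Standard free energies of sequential steps add: ΔG°₃ = ΔG°₁ + ΔG°₂, so n₃E°₃ = n₁E°₁ + n₂E°₂.
E°₃ = (1×+0.12 + 1×+0.56) / 2 = (+0.680) / 2 = +0.340 V.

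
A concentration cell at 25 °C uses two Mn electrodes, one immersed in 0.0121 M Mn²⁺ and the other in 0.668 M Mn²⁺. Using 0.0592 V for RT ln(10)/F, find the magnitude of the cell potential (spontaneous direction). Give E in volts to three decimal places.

For a concentration cell E°cell = 0. The 0.668 M side is the cathode (reduction is favoured where [Mn²⁺] is higher).
With n = 2, E = −(0.0592/2) log([Mn²⁺]ₐₙ/[Mn²⁺]꜀ₐₜ) = −(0.0592/2) log(0.0121/0.668) = −(0.0592/2)(-1.742) = +0.052 V.

+0.052 V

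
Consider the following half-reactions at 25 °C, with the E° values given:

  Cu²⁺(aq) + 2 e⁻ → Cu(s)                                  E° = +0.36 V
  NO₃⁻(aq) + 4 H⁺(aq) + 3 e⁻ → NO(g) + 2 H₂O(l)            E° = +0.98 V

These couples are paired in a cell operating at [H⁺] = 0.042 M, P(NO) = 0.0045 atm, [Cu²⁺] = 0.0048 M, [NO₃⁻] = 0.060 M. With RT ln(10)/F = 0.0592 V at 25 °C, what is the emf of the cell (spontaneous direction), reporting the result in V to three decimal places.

NO₃⁻/NO is the cathode (higher E°), Cu²⁺/Cu the anode: E°cell = +0.98 − (+0.36) = +0.62 V, n = 6.
Overall: 2 NO₃⁻(aq) + 8 H⁺(aq) + 3 Cu(s) → 2 NO(g) + 4 H₂O(l) + 3 Cu²⁺(aq)
Q = P(NO)^2·[Cu²⁺]^3 / ([NO₃⁻]^2·[H⁺]^8); log Q = 1.808.
E = E° − (0.0592/n) log Q = +0.62 − (0.0592/6)(1.808) = +0.602 V.

+0.602 V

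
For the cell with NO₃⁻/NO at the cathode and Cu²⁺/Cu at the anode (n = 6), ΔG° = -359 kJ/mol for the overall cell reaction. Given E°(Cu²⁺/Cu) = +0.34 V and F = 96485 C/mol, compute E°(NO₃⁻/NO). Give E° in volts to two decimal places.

+0.96 V

E°cell = −ΔG°/(nF) = −(-359×10³)/((6)(96485)) = +0.620 V.
Since NO₃⁻/NO is the cathode and Cu²⁺/Cu the anode, E°cell = E°(NO₃⁻/NO) − E°(Cu²⁺/Cu).
So E°(NO₃⁻/NO) = E°cell + E°(Cu²⁺/Cu) = +0.620 + (+0.34) = +0.96 V.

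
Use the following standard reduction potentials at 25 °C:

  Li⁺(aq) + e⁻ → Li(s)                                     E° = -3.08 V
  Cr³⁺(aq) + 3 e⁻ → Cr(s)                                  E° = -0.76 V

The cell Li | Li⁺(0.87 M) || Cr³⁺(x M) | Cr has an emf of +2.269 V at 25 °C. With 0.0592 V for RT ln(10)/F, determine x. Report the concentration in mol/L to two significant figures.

Cr³⁺/Cr is the cathode, Li⁺/Li the anode: E°cell = +2.32 V, n = 3.
Overall reaction: Cr³⁺(aq) + 3 Li(s) → Cr(s) + 3 Li⁺(aq); Q = [Li⁺]^3/[Cr³⁺]^1.
From E = E° − (0.0592/n) log Q: log Q = (E° − E)·n/0.0592 = (+2.32 − (+2.269))·3/0.0592 = 2.5845.
So 1·log[Cr³⁺] = 3·log(0.87) − log Q = -0.1814 − (2.5845) = -2.7659; [Cr³⁺] = 10^(-2.7659) ≈ 0.0017 M.

0.0017 M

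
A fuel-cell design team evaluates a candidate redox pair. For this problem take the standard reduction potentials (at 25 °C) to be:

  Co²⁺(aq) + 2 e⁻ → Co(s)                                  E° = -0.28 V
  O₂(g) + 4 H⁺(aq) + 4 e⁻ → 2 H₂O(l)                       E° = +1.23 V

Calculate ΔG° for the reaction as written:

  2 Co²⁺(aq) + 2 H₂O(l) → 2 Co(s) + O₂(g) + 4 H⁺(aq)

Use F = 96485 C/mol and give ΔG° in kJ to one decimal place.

As written, Co²⁺/Co is reduced (cathode) and O₂/H₂O is oxidised (anode), so E°cell = (-0.28) − (+1.23) = -1.51 V.
Balancing electrons gives n = 4.
ΔG° = −nFE° = −(4)(96485)(-1.51) = 582,769 J = +582.8 kJ.

+582.8 kJ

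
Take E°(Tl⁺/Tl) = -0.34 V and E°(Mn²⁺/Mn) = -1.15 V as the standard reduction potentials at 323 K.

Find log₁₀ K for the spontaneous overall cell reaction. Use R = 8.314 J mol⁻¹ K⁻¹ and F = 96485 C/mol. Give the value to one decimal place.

25.3

Cathode: Tl⁺/Tl; anode: Mn²⁺/Mn. E°cell = (-0.34) − (-1.15) = +0.81 V, with n = 2.
ΔG° = −nFE° = −RT ln K, so ln K = nFE°/(RT) = (2)(96485)(+0.81) / ((8.314)(323)) = 58.205.
log₁₀ K = 58.205 / ln 10 = 25.3.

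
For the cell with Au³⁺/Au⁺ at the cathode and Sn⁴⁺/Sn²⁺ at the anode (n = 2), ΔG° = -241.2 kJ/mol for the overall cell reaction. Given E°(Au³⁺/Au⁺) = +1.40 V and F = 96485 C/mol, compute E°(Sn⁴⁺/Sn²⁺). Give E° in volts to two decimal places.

E°cell = −ΔG°/(nF) = −(-241.2×10³)/((2)(96485)) = +1.250 V.
Since Au³⁺/Au⁺ is the cathode and Sn⁴⁺/Sn²⁺ the anode, E°cell = E°(Au³⁺/Au⁺) − E°(Sn⁴⁺/Sn²⁺).
So E°(Sn⁴⁺/Sn²⁺) = E°(Au³⁺/Au⁺) − E°cell = (+1.40) − (+1.250) = +0.15 V.

+0.15 V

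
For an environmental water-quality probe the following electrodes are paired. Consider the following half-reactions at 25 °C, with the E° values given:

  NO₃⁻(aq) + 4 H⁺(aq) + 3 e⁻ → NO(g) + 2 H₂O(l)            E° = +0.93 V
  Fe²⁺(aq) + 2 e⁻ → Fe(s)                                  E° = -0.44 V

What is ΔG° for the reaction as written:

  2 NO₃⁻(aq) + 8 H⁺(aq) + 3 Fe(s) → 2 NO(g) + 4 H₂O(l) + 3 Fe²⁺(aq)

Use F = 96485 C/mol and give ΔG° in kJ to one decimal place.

As written, NO₃⁻/NO is reduced (cathode) and Fe²⁺/Fe is oxidised (anode), so E°cell = (+0.93) − (-0.44) = +1.37 V.
Balancing electrons gives n = 6.
ΔG° = −nFE° = −(6)(96485)(+1.37) = -793,107 J = -793.1 kJ.

-793.1 kJ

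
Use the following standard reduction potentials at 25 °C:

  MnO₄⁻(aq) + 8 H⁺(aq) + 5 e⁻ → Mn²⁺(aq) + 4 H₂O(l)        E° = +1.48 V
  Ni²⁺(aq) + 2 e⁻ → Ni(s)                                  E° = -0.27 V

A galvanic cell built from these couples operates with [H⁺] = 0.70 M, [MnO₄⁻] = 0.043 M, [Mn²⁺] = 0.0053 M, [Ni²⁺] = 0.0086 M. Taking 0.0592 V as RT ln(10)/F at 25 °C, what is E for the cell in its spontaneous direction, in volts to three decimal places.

MnO₄⁻/Mn²⁺ is the cathode (higher E°), Ni²⁺/Ni the anode: E°cell = +1.48 − (-0.27) = +1.75 V, n = 10.
Overall: 2 MnO₄⁻(aq) + 16 H⁺(aq) + 5 Ni(s) → 2 Mn²⁺(aq) + 8 H₂O(l) + 5 Ni²⁺(aq)
Q = [Mn²⁺]^2·[Ni²⁺]^5 / ([MnO₄⁻]^2·[H⁺]^16); log Q = -9.667.
E = E° − (0.0592/n) log Q = +1.75 − (0.0592/10)(-9.667) = +1.807 V.

+1.807 V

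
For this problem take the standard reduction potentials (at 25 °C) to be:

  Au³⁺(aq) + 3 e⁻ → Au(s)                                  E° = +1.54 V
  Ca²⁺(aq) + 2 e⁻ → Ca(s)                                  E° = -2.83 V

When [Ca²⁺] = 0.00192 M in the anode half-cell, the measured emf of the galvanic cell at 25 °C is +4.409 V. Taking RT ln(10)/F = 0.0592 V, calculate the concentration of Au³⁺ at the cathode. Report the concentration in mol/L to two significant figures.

Au³⁺/Au is the cathode, Ca²⁺/Ca the anode: E°cell = +4.37 V, n = 6.
Overall reaction: 2 Au³⁺(aq) + 3 Ca(s) → 2 Au(s) + 3 Ca²⁺(aq); Q = [Ca²⁺]^3/[Au³⁺]^2.
From E = E° − (0.0592/n) log Q: log Q = (E° − E)·n/0.0592 = (+4.37 − (+4.409))·6/0.0592 = -3.9527.
So 2·log[Au³⁺] = 3·log(0.00192) − log Q = -8.1501 − (-3.9527) = -4.1974; log[Au³⁺] = -4.1974 / 2 = -2.0987; [Au³⁺] = 10^(-2.0987) ≈ 0.0080 M.

0.0080 M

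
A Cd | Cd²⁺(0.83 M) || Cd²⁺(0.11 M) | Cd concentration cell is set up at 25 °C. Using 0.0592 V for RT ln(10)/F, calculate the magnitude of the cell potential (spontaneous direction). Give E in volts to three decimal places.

For a concentration cell E°cell = 0. The 0.83 M side is the cathode (reduction is favoured where [Cd²⁺] is higher).
With n = 2, E = −(0.0592/2) log([Cd²⁺]ₐₙ/[Cd²⁺]꜀ₐₜ) = −(0.0592/2) log(0.11/0.83) = −(0.0592/2)(-0.878) = +0.026 V.

+0.026 V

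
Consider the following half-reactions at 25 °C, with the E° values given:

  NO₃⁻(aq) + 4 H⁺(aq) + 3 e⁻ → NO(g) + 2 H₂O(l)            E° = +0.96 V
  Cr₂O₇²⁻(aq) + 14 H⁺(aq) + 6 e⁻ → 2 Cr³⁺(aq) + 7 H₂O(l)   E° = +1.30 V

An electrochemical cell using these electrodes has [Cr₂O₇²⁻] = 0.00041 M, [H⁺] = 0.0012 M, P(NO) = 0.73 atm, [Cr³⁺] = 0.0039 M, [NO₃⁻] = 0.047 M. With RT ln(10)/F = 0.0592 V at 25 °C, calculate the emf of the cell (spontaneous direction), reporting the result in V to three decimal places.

+0.205 V

Cr₂O₇²⁻/Cr³⁺ is the cathode (higher E°), NO₃⁻/NO the anode: E°cell = +1.30 − (+0.96) = +0.34 V, n = 6.
Overall: Cr₂O₇²⁻(aq) + 6 H⁺(aq) + 2 NO(g) → 2 Cr³⁺(aq) + 3 H₂O(l) + 2 NO₃⁻(aq)
Q = [Cr³⁺]^2·[NO₃⁻]^2 / ([Cr₂O₇²⁻]·[H⁺]^6·P(NO)^2); log Q = 13.712.
E = E° − (0.0592/n) log Q = +0.34 − (0.0592/6)(13.712) = +0.205 V.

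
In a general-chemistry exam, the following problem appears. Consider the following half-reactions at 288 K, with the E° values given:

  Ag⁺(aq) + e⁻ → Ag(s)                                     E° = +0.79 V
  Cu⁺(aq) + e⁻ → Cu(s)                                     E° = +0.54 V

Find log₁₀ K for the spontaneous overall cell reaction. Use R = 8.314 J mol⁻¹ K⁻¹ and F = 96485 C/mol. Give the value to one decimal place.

Cathode: Ag⁺/Ag; anode: Cu⁺/Cu. E°cell = (+0.79) − (+0.54) = +0.25 V, with n = 1.
ΔG° = −nFE° = −RT ln K, so ln K = nFE°/(RT) = (1)(96485)(+0.25) / ((8.314)(288)) = 10.074.
log₁₀ K = 10.074 / ln 10 = 4.4.

4.4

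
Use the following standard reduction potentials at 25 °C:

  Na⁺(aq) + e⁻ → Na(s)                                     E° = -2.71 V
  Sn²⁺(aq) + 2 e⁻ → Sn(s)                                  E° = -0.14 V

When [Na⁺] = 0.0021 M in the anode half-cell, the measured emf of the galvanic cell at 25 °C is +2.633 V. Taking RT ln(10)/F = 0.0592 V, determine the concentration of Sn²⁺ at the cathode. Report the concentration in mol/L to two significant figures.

0.00059 M

Sn²⁺/Sn is the cathode, Na⁺/Na the anode: E°cell = +2.57 V, n = 2.
Overall reaction: Sn²⁺(aq) + 2 Na(s) → Sn(s) + 2 Na⁺(aq); Q = [Na⁺]^2/[Sn²⁺]^1.
From E = E° − (0.0592/n) log Q: log Q = (E° − E)·n/0.0592 = (+2.57 − (+2.633))·2/0.0592 = -2.1284.
So 1·log[Sn²⁺] = 2·log(0.0021) − log Q = -5.3556 − (-2.1284) = -3.2272; [Sn²⁺] = 10^(-3.2272) ≈ 0.00059 M.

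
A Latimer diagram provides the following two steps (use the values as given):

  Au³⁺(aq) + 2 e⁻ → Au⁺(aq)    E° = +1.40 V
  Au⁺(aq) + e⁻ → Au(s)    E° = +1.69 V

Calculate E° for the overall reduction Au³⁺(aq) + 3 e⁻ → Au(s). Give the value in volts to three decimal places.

+1.497 V

Standard free energies of sequential steps add: ΔG°₃ = ΔG°₁ + ΔG°₂, so n₃E°₃ = n₁E°₁ + n₂E°₂.
E°₃ = (2×+1.40 + 1×+1.69) / 3 = (+4.490) / 3 = +1.497 V.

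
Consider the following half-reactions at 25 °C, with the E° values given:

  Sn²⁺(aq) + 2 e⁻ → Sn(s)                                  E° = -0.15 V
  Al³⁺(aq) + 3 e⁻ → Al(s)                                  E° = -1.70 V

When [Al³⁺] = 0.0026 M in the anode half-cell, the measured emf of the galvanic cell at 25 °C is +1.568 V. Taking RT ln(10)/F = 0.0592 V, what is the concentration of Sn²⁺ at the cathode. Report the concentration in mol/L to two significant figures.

0.077 M

Sn²⁺/Sn is the cathode, Al³⁺/Al the anode: E°cell = +1.55 V, n = 6.
Overall reaction: 3 Sn²⁺(aq) + 2 Al(s) → 3 Sn(s) + 2 Al³⁺(aq); Q = [Al³⁺]^2/[Sn²⁺]^3.
From E = E° − (0.0592/n) log Q: log Q = (E° − E)·n/0.0592 = (+1.55 − (+1.568))·6/0.0592 = -1.8243.
So 3·log[Sn²⁺] = 2·log(0.0026) − log Q = -5.1701 − (-1.8243) = -3.3458; log[Sn²⁺] = -3.3458 / 3 = -1.1153; [Sn²⁺] = 10^(-1.1153) ≈ 0.077 M.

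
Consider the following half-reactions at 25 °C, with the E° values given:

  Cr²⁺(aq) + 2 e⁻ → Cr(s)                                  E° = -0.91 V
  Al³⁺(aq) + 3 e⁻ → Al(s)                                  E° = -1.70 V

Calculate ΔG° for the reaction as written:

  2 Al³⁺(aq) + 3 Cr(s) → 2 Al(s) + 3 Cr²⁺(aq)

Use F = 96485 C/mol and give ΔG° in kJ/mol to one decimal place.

As written, Al³⁺/Al is reduced (cathode) and Cr²⁺/Cr is oxidised (anode), so E°cell = (-1.70) − (-0.91) = -0.79 V.
Balancing electrons gives n = 6.
ΔG° = −nFE° = −(6)(96485)(-0.79) = 457,339 J = +457.3 kJ/mol.

+457.3 kJ/mol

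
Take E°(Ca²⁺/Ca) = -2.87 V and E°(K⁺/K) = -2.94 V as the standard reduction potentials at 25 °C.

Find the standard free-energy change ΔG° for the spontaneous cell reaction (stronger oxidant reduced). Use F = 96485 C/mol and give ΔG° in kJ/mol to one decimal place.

Ca²⁺/Ca (E° = -2.87 V) is the cathode; K⁺/K (E° = -2.94 V) is the anode, so E°cell = +0.07 V.
Balancing electrons gives n = 2 (lcm of 2 and 1).
ΔG° = −nFE° = −(2)(96485)(+0.07) = -13,508 J = -13.5 kJ/mol.

-13.5 kJ/mol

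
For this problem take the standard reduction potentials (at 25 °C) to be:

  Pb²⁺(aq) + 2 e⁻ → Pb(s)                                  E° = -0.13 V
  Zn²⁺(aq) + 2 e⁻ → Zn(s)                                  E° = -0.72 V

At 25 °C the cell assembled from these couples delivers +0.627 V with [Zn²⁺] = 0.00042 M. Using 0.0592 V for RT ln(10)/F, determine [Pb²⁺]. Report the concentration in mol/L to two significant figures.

Pb²⁺/Pb is the cathode, Zn²⁺/Zn the anode: E°cell = +0.59 V, n = 2.
Overall reaction: Pb²⁺(aq) + Zn(s) → Pb(s) + Zn²⁺(aq); Q = [Zn²⁺]^1/[Pb²⁺]^1.
From E = E° − (0.0592/n) log Q: log Q = (E° − E)·n/0.0592 = (+0.59 − (+0.627))·2/0.0592 = -1.2500.
So 1·log[Pb²⁺] = 1·log(0.00042) − log Q = -3.3768 − (-1.2500) = -2.1268; [Pb²⁺] = 10^(-2.1268) ≈ 0.0075 M.

0.0075 M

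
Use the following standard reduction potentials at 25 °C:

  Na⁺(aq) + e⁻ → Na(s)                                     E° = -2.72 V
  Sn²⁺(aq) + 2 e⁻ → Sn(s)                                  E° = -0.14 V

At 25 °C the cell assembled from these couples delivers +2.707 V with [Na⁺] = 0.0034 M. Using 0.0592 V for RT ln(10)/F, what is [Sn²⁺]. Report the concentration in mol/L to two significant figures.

0.23 M

Sn²⁺/Sn is the cathode, Na⁺/Na the anode: E°cell = +2.58 V, n = 2.
Overall reaction: Sn²⁺(aq) + 2 Na(s) → Sn(s) + 2 Na⁺(aq); Q = [Na⁺]^2/[Sn²⁺]^1.
From E = E° − (0.0592/n) log Q: log Q = (E° − E)·n/0.0592 = (+2.58 − (+2.707))·2/0.0592 = -4.2905.
So 1·log[Sn²⁺] = 2·log(0.0034) − log Q = -4.9370 − (-4.2905) = -0.6465; [Sn²⁺] = 10^(-0.6465) ≈ 0.23 M.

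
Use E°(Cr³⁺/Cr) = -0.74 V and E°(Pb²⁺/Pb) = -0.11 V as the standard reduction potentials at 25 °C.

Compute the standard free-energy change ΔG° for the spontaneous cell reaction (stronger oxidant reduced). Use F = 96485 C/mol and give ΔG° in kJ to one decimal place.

Pb²⁺/Pb (E° = -0.11 V) is the cathode; Cr³⁺/Cr (E° = -0.74 V) is the anode, so E°cell = +0.63 V.
Balancing electrons gives n = 6 (lcm of 2 and 3).
ΔG° = −nFE° = −(6)(96485)(+0.63) = -364,713 J = -364.7 kJ.

-364.7 kJ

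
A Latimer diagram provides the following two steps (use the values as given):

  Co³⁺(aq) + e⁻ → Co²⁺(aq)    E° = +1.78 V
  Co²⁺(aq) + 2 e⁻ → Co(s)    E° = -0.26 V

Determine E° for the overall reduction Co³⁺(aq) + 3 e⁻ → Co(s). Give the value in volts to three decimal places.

+0.420 V

Standard free energies of sequential steps add: ΔG°₃ = ΔG°₁ + ΔG°₂, so n₃E°₃ = n₁E°₁ + n₂E°₂.
E°₃ = (1×+1.78 + 2×-0.26) / 3 = (+1.260) / 3 = +0.420 V.
E° values themselves are not directly additive — weighting by electron count is essential.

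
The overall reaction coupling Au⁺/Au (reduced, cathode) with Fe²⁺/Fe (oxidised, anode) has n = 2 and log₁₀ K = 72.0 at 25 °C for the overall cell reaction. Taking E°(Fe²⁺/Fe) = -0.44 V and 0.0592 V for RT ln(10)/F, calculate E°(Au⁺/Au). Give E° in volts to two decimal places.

+1.69 V

E°cell = (0.0592/n)·log K = (0.0592/2)(72.0) = +2.131 V.
Since Au⁺/Au is the cathode and Fe²⁺/Fe the anode, E°cell = E°(Au⁺/Au) − E°(Fe²⁺/Fe).
So E°(Au⁺/Au) = E°cell + E°(Fe²⁺/Fe) = +2.131 + (-0.44) = +1.69 V.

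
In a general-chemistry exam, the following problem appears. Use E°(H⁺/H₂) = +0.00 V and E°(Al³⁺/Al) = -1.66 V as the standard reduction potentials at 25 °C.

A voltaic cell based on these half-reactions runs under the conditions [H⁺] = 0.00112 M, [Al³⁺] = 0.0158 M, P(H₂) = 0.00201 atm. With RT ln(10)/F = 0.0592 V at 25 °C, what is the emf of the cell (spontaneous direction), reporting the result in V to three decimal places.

H⁺/H₂ is the cathode (higher E°), Al³⁺/Al the anode: E°cell = +0.00 − (-1.66) = +1.66 V, n = 6.
Overall: 6 H⁺(aq) + 2 Al(s) → 3 H₂(g) + 2 Al³⁺(aq)
Q = P(H₂)^3·[Al³⁺]^2 / ([H⁺]^6); log Q = 6.012.
E = E° − (0.0592/n) log Q = +1.66 − (0.0592/6)(6.012) = +1.601 V.

+1.601 V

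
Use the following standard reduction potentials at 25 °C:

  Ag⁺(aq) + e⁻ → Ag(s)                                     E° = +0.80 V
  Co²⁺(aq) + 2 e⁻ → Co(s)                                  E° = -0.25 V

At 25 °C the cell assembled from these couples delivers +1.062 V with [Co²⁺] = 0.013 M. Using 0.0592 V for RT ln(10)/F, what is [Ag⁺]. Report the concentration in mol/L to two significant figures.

Ag⁺/Ag is the cathode, Co²⁺/Co the anode: E°cell = +1.05 V, n = 2.
Overall reaction: 2 Ag⁺(aq) + Co(s) → 2 Ag(s) + Co²⁺(aq); Q = [Co²⁺]^1/[Ag⁺]^2.
From E = E° − (0.0592/n) log Q: log Q = (E° − E)·n/0.0592 = (+1.05 − (+1.062))·2/0.0592 = -0.4054.
So 2·log[Ag⁺] = 1·log(0.013) − log Q = -1.8861 − (-0.4054) = -1.4807; log[Ag⁺] = -1.4807 / 2 = -0.7403; [Ag⁺] = 10^(-0.7403) ≈ 0.18 M.

0.18 M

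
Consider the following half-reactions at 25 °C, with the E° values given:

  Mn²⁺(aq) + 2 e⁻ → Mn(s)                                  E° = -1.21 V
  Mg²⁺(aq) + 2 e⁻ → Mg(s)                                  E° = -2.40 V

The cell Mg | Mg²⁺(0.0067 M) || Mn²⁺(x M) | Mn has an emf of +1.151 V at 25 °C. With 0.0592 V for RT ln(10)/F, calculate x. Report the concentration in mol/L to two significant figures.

Mn²⁺/Mn is the cathode, Mg²⁺/Mg the anode: E°cell = +1.19 V, n = 2.
Overall reaction: Mn²⁺(aq) + Mg(s) → Mn(s) + Mg²⁺(aq); Q = [Mg²⁺]^1/[Mn²⁺]^1.
From E = E° − (0.0592/n) log Q: log Q = (E° − E)·n/0.0592 = (+1.19 − (+1.151))·2/0.0592 = 1.3176.
So 1·log[Mn²⁺] = 1·log(0.0067) − log Q = -2.1739 − (1.3176) = -3.4915; [Mn²⁺] = 10^(-3.4915) ≈ 0.00032 M.

0.00032 M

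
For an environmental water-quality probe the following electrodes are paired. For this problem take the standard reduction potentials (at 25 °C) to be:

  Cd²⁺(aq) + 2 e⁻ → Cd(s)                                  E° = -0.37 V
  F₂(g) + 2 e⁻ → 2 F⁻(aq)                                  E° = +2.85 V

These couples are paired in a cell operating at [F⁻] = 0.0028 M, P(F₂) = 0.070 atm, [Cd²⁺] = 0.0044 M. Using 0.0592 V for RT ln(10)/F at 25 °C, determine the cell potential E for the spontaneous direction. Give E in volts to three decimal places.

+3.407 V

F₂/F⁻ is the cathode (higher E°), Cd²⁺/Cd the anode: E°cell = +2.85 − (-0.37) = +3.22 V, n = 2.
Overall: F₂(g) + Cd(s) → 2 F⁻(aq) + Cd²⁺(aq)
Q = [F⁻]^2·[Cd²⁺] / (P(F₂)); log Q = -6.307.
E = E° − (0.0592/n) log Q = +3.22 − (0.0592/2)(-6.307) = +3.407 V.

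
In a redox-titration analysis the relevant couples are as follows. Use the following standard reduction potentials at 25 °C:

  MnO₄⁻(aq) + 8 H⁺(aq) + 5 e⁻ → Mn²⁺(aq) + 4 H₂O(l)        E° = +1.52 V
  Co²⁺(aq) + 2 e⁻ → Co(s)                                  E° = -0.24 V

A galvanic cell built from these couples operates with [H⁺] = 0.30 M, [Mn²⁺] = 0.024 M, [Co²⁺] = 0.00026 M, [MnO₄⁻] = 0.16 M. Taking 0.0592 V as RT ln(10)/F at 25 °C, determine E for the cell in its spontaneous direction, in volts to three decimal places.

+1.826 V

MnO₄⁻/Mn²⁺ is the cathode (higher E°), Co²⁺/Co the anode: E°cell = +1.52 − (-0.24) = +1.76 V, n = 10.
Overall: 2 MnO₄⁻(aq) + 16 H⁺(aq) + 5 Co(s) → 2 Mn²⁺(aq) + 8 H₂O(l) + 5 Co²⁺(aq)
Q = [Mn²⁺]^2·[Co²⁺]^5 / ([MnO₄⁻]^2·[H⁺]^16); log Q = -11.207.
E = E° − (0.0592/n) log Q = +1.76 − (0.0592/10)(-11.207) = +1.826 V.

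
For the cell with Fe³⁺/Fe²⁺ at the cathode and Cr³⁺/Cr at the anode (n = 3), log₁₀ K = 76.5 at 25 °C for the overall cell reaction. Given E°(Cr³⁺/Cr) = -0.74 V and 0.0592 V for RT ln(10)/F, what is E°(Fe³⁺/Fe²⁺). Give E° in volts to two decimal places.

E°cell = (0.0592/n)·log K = (0.0592/3)(76.5) = +1.510 V.
Since Fe³⁺/Fe²⁺ is the cathode and Cr³⁺/Cr the anode, E°cell = E°(Fe³⁺/Fe²⁺) − E°(Cr³⁺/Cr).
So E°(Fe³⁺/Fe²⁺) = E°cell + E°(Cr³⁺/Cr) = +1.510 + (-0.74) = +0.77 V.

+0.77 V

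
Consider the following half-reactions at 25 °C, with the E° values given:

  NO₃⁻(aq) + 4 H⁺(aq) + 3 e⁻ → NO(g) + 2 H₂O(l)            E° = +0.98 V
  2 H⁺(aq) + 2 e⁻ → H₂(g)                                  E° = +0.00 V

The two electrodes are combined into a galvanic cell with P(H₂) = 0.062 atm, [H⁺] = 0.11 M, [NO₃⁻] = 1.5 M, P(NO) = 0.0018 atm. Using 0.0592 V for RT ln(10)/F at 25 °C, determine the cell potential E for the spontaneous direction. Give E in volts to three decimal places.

NO₃⁻/NO is the cathode (higher E°), H⁺/H₂ the anode: E°cell = +0.98 − (+0.00) = +0.98 V, n = 6.
Overall: 2 NO₃⁻(aq) + 2 H⁺(aq) + 3 H₂(g) → 2 NO(g) + 4 H₂O(l)
Q = P(NO)^2 / ([NO₃⁻]^2·[H⁺]^2·P(H₂)^3); log Q = -0.302.
E = E° − (0.0592/n) log Q = +0.98 − (0.0592/6)(-0.302) = +0.983 V.

+0.983 V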